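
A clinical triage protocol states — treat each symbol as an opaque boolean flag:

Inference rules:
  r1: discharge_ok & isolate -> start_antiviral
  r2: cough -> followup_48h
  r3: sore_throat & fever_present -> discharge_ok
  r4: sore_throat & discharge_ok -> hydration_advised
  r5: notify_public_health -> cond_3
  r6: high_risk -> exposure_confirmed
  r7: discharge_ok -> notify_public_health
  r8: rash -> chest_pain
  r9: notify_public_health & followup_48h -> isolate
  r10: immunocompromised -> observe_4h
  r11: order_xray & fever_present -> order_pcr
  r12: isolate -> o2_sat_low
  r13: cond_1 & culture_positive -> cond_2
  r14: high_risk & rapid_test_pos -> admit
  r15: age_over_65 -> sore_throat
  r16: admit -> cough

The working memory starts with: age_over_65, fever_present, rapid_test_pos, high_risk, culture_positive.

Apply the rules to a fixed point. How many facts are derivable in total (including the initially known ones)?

17

Round 1 — r6, r14, r15, derive exposure_confirmed, admit, sore_throat.
Round 2 — r3, r16, derive discharge_ok, cough.
Round 3 — r2, r4, r7, derive followup_48h, hydration_advised, notify_public_health.
Round 4 — r5, r9, derive cond_3, isolate.
Round 5 — r1, r12, derive start_antiviral, o2_sat_low.
Closure: {admit, age_over_65, cond_3, cough, culture_positive, discharge_ok, exposure_confirmed, fever_present, followup_48h, high_risk, hydration_advised, isolate, notify_public_health, o2_sat_low, rapid_test_pos, sore_throat, start_antiviral} — 17 facts.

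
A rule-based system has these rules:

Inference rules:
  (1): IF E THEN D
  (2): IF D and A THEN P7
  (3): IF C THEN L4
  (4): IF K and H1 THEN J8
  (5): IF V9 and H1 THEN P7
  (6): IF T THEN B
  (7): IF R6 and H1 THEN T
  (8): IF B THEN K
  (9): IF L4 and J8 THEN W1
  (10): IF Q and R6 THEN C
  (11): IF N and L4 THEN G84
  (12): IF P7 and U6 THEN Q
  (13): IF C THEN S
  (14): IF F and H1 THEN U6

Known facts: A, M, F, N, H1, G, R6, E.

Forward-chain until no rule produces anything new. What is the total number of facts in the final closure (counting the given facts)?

Round 1 — (1), (7), (14), derive D, T, U6.
Round 2 — (2), (6), derive P7, B.
Round 3 — (8), (12), derive K, Q.
Round 4 — (4), (10), derive J8, C.
Round 5 — (3), (13), derive L4, S.
Round 6 — (9), (11), derive W1, G84.
Closure: {A, B, C, D, E, F, G, G84, H1, J8, K, L4, M, N, P7, Q, R6, S, T, U6, W1} — 21 facts.

21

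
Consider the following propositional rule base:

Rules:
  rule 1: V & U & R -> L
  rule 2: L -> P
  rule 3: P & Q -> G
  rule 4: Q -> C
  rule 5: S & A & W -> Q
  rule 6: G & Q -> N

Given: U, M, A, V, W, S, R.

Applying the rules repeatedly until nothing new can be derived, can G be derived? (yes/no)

yes

Round 1 fires rule 1, rule 5, giving L, Q.
Round 2 fires rule 2, rule 4, giving P, C.
Round 3 fires rule 3, giving G.
Round 4 fires rule 6, giving N.
G appears in round 3, so it is derivable.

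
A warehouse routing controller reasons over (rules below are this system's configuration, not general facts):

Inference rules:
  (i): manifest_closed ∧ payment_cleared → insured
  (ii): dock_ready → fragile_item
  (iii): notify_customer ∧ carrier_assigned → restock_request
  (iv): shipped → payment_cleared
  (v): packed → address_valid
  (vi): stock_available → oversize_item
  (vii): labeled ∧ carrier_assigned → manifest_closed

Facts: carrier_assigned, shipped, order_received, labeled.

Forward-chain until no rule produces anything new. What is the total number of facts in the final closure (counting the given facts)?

[1] (iv) [shipped → payment_cleared]; (vii) [labeled ∧ carrier_assigned → manifest_closed]. ⇒ new: payment_cleared, manifest_closed.
[2] (i) [manifest_closed ∧ payment_cleared → insured]. ⇒ new: insured.
Closure: {carrier_assigned, insured, labeled, manifest_closed, order_received, payment_cleared, shipped} — 7 facts.

7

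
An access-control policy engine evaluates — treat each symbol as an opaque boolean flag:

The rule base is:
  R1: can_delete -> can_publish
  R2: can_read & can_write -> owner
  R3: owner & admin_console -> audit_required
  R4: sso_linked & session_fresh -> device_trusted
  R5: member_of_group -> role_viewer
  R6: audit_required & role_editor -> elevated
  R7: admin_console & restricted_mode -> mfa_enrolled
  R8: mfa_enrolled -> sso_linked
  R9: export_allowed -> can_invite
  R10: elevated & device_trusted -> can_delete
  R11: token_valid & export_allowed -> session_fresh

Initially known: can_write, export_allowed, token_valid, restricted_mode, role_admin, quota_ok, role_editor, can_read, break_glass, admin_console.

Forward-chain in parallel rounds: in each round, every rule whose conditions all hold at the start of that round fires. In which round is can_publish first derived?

5

[1] R2 [can_read & can_write -> owner]; R7 [admin_console & restricted_mode -> mfa_enrolled]; R9 [export_allowed -> can_invite]; R11 [token_valid & export_allowed -> session_fresh]. ⇒ new: owner, mfa_enrolled, can_invite, session_fresh.
[2] R3 [owner & admin_console -> audit_required]; R8 [mfa_enrolled -> sso_linked]. ⇒ new: audit_required, sso_linked.
[3] R4 [sso_linked & session_fresh -> device_trusted]; R6 [audit_required & role_editor -> elevated]. ⇒ new: device_trusted, elevated.
[4] R10 [elevated & device_trusted -> can_delete]. ⇒ new: can_delete.
[5] R1 [can_delete -> can_publish]. ⇒ new: can_publish.
can_publish first appears in round 5.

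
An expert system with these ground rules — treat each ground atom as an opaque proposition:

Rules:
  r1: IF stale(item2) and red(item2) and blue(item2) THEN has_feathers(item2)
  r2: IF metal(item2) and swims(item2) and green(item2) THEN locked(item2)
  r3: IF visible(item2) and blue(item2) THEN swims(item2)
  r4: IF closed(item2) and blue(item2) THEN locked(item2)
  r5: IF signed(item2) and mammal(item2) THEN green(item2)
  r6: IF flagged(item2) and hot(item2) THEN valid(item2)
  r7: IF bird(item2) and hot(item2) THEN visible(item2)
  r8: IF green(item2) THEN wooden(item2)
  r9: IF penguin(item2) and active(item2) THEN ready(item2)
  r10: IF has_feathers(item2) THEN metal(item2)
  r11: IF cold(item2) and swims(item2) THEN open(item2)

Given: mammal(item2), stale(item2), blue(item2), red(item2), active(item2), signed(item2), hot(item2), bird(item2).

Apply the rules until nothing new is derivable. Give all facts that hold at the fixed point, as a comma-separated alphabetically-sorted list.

active(item2), bird(item2), blue(item2), green(item2), has_feathers(item2), hot(item2), locked(item2), mammal(item2), metal(item2), red(item2), signed(item2), stale(item2), swims(item2), visible(item2), wooden(item2)

Round 1: r1 [IF stale(item2) and red(item2) and blue(item2) THEN has_feathers(item2)]; r5 [IF signed(item2) and mammal(item2) THEN green(item2)]; r7 [IF bird(item2) and hot(item2) THEN visible(item2)]. New: has_feathers(item2), green(item2), visible(item2).
Round 2: r3 [IF visible(item2) and blue(item2) THEN swims(item2)]; r8 [IF green(item2) THEN wooden(item2)]; r10 [IF has_feathers(item2) THEN metal(item2)]. New: swims(item2), wooden(item2), metal(item2).
Round 3: r2 [IF metal(item2) and swims(item2) and green(item2) THEN locked(item2)]. New: locked(item2).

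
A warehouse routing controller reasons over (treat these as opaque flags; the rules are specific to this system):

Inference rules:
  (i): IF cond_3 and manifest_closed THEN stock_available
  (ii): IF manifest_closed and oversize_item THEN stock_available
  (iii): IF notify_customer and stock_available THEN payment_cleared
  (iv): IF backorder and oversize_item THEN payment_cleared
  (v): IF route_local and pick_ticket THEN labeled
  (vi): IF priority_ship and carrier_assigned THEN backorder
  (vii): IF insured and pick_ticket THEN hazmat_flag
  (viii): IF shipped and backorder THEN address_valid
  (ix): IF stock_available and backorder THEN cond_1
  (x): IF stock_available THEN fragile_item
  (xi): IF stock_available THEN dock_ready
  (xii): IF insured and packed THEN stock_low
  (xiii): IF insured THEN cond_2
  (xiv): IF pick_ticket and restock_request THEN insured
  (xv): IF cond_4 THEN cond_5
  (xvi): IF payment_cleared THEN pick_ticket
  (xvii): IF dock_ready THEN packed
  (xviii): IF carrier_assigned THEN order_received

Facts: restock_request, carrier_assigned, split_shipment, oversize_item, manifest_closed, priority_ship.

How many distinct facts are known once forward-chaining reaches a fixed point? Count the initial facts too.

19

Round 1: (ii) [IF manifest_closed and oversize_item THEN stock_available]; (vi) [IF priority_ship and carrier_assigned THEN backorder]; (xviii) [IF carrier_assigned THEN order_received]. Adds stock_available, backorder, order_received.
Round 2: (iv) [IF backorder and oversize_item THEN payment_cleared]; (ix) [IF stock_available and backorder THEN cond_1]; (x) [IF stock_available THEN fragile_item]; (xi) [IF stock_available THEN dock_ready]. Adds payment_cleared, cond_1, fragile_item, dock_ready.
Round 3: (xvi) [IF payment_cleared THEN pick_ticket]; (xvii) [IF dock_ready THEN packed]. Adds pick_ticket, packed.
Round 4: (xiv) [IF pick_ticket and restock_request THEN insured]. Adds insured.
Round 5: (vii) [IF insured and pick_ticket THEN hazmat_flag]; (xii) [IF insured and packed THEN stock_low]; (xiii) [IF insured THEN cond_2]. Adds hazmat_flag, stock_low, cond_2.
Closure: {backorder, carrier_assigned, cond_1, cond_2, dock_ready, fragile_item, hazmat_flag, insured, manifest_closed, order_received, oversize_item, packed, payment_cleared, pick_ticket, priority_ship, restock_request, split_shipment, stock_available, stock_low} — 19 facts.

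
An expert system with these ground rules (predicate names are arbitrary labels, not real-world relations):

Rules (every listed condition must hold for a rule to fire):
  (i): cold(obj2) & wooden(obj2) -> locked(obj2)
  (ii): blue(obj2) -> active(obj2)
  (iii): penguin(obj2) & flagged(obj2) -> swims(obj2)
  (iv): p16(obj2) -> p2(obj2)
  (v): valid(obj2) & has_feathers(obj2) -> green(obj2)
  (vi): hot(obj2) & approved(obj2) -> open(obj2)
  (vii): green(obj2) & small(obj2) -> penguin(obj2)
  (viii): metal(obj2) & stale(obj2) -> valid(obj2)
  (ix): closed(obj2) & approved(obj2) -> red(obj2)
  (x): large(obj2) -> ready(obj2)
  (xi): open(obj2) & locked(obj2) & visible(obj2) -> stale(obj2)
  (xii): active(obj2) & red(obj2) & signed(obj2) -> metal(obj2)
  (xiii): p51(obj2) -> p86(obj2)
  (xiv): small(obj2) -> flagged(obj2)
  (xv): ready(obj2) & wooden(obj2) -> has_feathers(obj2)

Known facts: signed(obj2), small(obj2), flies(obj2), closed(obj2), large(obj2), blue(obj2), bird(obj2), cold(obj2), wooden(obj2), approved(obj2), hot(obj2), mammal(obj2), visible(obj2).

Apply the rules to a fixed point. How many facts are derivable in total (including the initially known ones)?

26

[1] (i) [cold(obj2) & wooden(obj2) -> locked(obj2)]; (ii) [blue(obj2) -> active(obj2)]; (vi) [hot(obj2) & approved(obj2) -> open(obj2)]; (ix) [closed(obj2) & approved(obj2) -> red(obj2)]; (x) [large(obj2) -> ready(obj2)]; (xiv) [small(obj2) -> flagged(obj2)]. ⇒ new: locked(obj2), active(obj2), open(obj2), red(obj2), ready(obj2), flagged(obj2).
[2] (xi) [open(obj2) & locked(obj2) & visible(obj2) -> stale(obj2)]; (xii) [active(obj2) & red(obj2) & signed(obj2) -> metal(obj2)]; (xv) [ready(obj2) & wooden(obj2) -> has_feathers(obj2)]. ⇒ new: stale(obj2), metal(obj2), has_feathers(obj2).
[3] (viii) [metal(obj2) & stale(obj2) -> valid(obj2)]. ⇒ new: valid(obj2).
[4] (v) [valid(obj2) & has_feathers(obj2) -> green(obj2)]. ⇒ new: green(obj2).
[5] (vii) [green(obj2) & small(obj2) -> penguin(obj2)]. ⇒ new: penguin(obj2).
[6] (iii) [penguin(obj2) & flagged(obj2) -> swims(obj2)]. ⇒ new: swims(obj2).
Closure: {active(obj2), approved(obj2), bird(obj2), blue(obj2), closed(obj2), cold(obj2), flagged(obj2), flies(obj2), green(obj2), has_feathers(obj2), hot(obj2), large(obj2), locked(obj2), mammal(obj2), metal(obj2), open(obj2), penguin(obj2), ready(obj2), red(obj2), signed(obj2), small(obj2), stale(obj2), swims(obj2), valid(obj2), visible(obj2), wooden(obj2)} — 26 facts.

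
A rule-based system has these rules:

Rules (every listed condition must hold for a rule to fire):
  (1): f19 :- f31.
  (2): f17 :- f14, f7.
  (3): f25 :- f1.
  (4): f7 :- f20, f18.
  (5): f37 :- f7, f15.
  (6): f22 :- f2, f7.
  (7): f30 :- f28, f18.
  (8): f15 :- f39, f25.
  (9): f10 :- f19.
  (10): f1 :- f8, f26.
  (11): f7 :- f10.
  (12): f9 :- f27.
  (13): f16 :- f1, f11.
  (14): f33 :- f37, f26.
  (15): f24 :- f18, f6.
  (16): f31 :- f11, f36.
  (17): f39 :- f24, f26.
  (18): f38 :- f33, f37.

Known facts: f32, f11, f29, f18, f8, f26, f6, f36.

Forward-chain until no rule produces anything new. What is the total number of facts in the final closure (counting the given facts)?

21

Round 1 fires (10), (15), (16), giving f1, f24, f31.
Round 2 fires (1), (3), (13), (17), giving f19, f25, f16, f39.
Round 3 fires (8), (9), giving f15, f10.
Round 4 fires (11), giving f7.
Round 5 fires (5), giving f37.
Round 6 fires (14), giving f33.
Round 7 fires (18), giving f38.
Closure: {f1, f10, f11, f15, f16, f18, f19, f24, f25, f26, f29, f31, f32, f33, f36, f37, f38, f39, f6, f7, f8} — 21 facts.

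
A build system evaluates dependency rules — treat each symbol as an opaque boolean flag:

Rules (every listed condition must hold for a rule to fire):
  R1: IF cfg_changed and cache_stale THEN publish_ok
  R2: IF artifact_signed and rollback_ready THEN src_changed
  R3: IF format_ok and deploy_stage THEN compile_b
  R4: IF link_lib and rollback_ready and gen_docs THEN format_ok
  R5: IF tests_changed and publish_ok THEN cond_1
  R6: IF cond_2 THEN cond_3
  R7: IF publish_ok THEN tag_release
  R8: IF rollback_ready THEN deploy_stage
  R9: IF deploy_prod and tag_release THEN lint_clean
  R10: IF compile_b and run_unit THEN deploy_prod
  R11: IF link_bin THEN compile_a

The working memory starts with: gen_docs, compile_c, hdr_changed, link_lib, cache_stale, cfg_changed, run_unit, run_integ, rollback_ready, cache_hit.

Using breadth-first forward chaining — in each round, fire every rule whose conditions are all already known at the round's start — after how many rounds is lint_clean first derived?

4

[1] R1 [IF cfg_changed and cache_stale THEN publish_ok]; R4 [IF link_lib and rollback_ready and gen_docs THEN format_ok]; R8 [IF rollback_ready THEN deploy_stage]. ⇒ new: publish_ok, format_ok, deploy_stage.
[2] R3 [IF format_ok and deploy_stage THEN compile_b]; R7 [IF publish_ok THEN tag_release]. ⇒ new: compile_b, tag_release.
[3] R10 [IF compile_b and run_unit THEN deploy_prod]. ⇒ new: deploy_prod.
[4] R9 [IF deploy_prod and tag_release THEN lint_clean]. ⇒ new: lint_clean.
lint_clean first appears in round 4.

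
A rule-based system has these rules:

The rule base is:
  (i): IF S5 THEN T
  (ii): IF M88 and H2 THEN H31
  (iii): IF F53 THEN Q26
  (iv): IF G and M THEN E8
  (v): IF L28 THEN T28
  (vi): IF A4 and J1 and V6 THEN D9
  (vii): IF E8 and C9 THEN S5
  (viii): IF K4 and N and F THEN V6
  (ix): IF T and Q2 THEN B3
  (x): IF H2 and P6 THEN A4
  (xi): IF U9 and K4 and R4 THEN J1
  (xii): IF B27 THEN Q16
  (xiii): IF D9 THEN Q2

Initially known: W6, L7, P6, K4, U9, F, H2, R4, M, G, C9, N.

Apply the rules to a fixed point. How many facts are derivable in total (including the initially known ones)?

21

Round 1 fires (iv), (viii), (x), (xi), giving E8, V6, A4, J1.
Round 2 fires (vi), (vii), giving D9, S5.
Round 3 fires (i), (xiii), giving T, Q2.
Round 4 fires (ix), giving B3.
Closure: {A4, B3, C9, D9, E8, F, G, H2, J1, K4, L7, M, N, P6, Q2, R4, S5, T, U9, V6, W6} — 21 facts.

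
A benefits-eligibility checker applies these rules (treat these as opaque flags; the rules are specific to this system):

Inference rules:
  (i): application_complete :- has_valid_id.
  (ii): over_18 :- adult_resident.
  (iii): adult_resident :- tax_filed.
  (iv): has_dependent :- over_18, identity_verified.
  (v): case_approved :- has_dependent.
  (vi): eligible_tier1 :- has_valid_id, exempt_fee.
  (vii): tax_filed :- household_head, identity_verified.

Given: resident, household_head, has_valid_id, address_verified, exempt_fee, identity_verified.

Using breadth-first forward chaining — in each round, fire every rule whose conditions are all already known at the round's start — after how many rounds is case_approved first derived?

5

Round 1 — (i), (vi), (vii), derive application_complete, eligible_tier1, tax_filed.
Round 2 — (iii), derive adult_resident.
Round 3 — (ii), derive over_18.
Round 4 — (iv), derive has_dependent.
Round 5 — (v), derive case_approved.
case_approved first appears in round 5.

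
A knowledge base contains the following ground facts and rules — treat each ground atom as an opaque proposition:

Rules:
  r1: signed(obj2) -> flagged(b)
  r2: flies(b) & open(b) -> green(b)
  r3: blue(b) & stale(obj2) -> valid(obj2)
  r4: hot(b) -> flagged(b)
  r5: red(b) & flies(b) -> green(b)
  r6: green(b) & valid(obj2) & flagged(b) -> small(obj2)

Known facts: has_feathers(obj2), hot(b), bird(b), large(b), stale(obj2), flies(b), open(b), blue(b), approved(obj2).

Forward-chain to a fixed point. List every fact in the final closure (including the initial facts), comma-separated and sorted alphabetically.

Round 1 fires r2, r3, r4, giving green(b), valid(obj2), flagged(b).
Round 2 fires r6, giving small(obj2).

approved(obj2), bird(b), blue(b), flagged(b), flies(b), green(b), has_feathers(obj2), hot(b), large(b), open(b), small(obj2), stale(obj2), valid(obj2)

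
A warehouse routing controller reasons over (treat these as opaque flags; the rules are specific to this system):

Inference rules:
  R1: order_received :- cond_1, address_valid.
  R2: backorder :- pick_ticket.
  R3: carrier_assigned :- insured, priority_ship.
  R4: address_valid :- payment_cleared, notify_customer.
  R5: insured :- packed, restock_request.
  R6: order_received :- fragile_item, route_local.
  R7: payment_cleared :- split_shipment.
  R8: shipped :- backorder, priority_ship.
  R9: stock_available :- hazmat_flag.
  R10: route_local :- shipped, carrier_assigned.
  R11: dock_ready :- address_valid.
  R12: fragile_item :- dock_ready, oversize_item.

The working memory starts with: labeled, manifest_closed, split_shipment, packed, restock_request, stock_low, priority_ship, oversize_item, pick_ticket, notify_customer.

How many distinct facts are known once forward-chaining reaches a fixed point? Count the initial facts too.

20

Round 1: R2 [backorder :- pick_ticket.]; R5 [insured :- packed, restock_request.]; R7 [payment_cleared :- split_shipment.]. New: backorder, insured, payment_cleared.
Round 2: R3 [carrier_assigned :- insured, priority_ship.]; R4 [address_valid :- payment_cleared, notify_customer.]; R8 [shipped :- backorder, priority_ship.]. New: carrier_assigned, address_valid, shipped.
Round 3: R10 [route_local :- shipped, carrier_assigned.]; R11 [dock_ready :- address_valid.]. New: route_local, dock_ready.
Round 4: R12 [fragile_item :- dock_ready, oversize_item.]. New: fragile_item.
Round 5: R6 [order_received :- fragile_item, route_local.]. New: order_received.
Closure: {address_valid, backorder, carrier_assigned, dock_ready, fragile_item, insured, labeled, manifest_closed, notify_customer, order_received, oversize_item, packed, payment_cleared, pick_ticket, priority_ship, restock_request, route_local, shipped, split_shipment, stock_low} — 20 facts.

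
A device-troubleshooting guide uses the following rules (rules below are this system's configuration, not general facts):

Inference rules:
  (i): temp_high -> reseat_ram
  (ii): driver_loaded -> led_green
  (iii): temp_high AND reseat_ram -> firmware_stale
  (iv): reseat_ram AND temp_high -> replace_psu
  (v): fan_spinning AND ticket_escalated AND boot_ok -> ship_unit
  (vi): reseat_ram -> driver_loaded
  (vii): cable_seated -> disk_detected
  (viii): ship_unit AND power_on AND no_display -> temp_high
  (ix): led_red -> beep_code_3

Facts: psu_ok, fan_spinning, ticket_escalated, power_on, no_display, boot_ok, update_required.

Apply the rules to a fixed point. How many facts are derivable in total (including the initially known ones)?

Round 1 — (v), derive ship_unit.
Round 2 — (viii), derive temp_high.
Round 3 — (i), derive reseat_ram.
Round 4 — (iii), (iv), (vi), derive firmware_stale, replace_psu, driver_loaded.
Round 5 — (ii), derive led_green.
Closure: {boot_ok, driver_loaded, fan_spinning, firmware_stale, led_green, no_display, power_on, psu_ok, replace_psu, reseat_ram, ship_unit, temp_high, ticket_escalated, update_required} — 14 facts.

14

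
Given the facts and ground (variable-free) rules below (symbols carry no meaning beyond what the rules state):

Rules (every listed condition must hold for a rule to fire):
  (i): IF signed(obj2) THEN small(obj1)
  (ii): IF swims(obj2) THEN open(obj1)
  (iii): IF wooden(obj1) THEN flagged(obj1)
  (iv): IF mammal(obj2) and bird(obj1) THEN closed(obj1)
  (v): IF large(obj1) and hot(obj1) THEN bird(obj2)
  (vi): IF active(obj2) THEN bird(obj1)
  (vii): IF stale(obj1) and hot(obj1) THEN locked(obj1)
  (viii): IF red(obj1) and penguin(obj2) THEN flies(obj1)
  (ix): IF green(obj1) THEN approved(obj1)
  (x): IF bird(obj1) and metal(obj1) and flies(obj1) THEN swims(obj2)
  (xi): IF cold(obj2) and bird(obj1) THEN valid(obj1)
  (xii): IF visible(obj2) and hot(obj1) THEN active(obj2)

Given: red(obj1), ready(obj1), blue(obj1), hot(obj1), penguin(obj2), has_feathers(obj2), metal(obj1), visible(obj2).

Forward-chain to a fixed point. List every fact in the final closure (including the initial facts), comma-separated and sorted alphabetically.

Round 1 — (viii), (xii), derive flies(obj1), active(obj2).
Round 2 — (vi), derive bird(obj1).
Round 3 — (x), derive swims(obj2).
Round 4 — (ii), derive open(obj1).

active(obj2), bird(obj1), blue(obj1), flies(obj1), has_feathers(obj2), hot(obj1), metal(obj1), open(obj1), penguin(obj2), ready(obj1), red(obj1), swims(obj2), visible(obj2)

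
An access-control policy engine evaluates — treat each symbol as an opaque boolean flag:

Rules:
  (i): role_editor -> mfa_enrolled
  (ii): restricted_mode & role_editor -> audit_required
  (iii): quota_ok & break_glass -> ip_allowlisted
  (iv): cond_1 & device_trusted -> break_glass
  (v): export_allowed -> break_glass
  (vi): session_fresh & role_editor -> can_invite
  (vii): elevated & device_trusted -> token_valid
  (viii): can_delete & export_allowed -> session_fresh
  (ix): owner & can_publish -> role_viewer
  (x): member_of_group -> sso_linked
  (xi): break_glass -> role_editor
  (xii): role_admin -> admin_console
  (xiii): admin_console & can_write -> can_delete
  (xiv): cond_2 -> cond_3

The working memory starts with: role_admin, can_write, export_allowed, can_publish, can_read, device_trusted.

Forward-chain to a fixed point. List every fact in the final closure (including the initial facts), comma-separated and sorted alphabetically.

[1] (v) [export_allowed -> break_glass]; (xii) [role_admin -> admin_console]. ⇒ new: break_glass, admin_console.
[2] (xi) [break_glass -> role_editor]; (xiii) [admin_console & can_write -> can_delete]. ⇒ new: role_editor, can_delete.
[3] (i) [role_editor -> mfa_enrolled]; (viii) [can_delete & export_allowed -> session_fresh]. ⇒ new: mfa_enrolled, session_fresh.
[4] (vi) [session_fresh & role_editor -> can_invite]. ⇒ new: can_invite.

admin_console, break_glass, can_delete, can_invite, can_publish, can_read, can_write, device_trusted, export_allowed, mfa_enrolled, role_admin, role_editor, session_fresh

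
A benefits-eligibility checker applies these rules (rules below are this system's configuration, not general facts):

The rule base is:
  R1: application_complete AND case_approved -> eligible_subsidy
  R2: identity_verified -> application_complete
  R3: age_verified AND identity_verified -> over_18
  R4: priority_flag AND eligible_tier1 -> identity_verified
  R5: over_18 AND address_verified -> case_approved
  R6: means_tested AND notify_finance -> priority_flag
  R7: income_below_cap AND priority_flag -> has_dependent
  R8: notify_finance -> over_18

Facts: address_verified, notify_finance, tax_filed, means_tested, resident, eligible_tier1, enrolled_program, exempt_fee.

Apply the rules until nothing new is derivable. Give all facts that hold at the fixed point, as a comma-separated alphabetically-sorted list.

address_verified, application_complete, case_approved, eligible_subsidy, eligible_tier1, enrolled_program, exempt_fee, identity_verified, means_tested, notify_finance, over_18, priority_flag, resident, tax_filed

Round 1 fires R6, R8, giving priority_flag, over_18.
Round 2 fires R4, R5, giving identity_verified, case_approved.
Round 3 fires R2, giving application_complete.
Round 4 fires R1, giving eligible_subsidy.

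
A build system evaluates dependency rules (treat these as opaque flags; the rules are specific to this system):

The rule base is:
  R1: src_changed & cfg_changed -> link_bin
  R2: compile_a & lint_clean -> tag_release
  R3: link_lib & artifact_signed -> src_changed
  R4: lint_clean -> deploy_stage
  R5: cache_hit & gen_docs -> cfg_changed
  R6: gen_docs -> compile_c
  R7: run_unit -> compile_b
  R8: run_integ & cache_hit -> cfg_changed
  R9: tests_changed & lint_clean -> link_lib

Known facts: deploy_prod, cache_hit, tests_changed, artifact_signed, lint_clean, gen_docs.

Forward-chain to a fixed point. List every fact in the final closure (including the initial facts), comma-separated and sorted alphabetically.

artifact_signed, cache_hit, cfg_changed, compile_c, deploy_prod, deploy_stage, gen_docs, link_bin, link_lib, lint_clean, src_changed, tests_changed

Round 1: R4 [lint_clean -> deploy_stage]; R5 [cache_hit & gen_docs -> cfg_changed]; R6 [gen_docs -> compile_c]; R9 [tests_changed & lint_clean -> link_lib]. New: deploy_stage, cfg_changed, compile_c, link_lib.
Round 2: R3 [link_lib & artifact_signed -> src_changed]. New: src_changed.
Round 3: R1 [src_changed & cfg_changed -> link_bin]. New: link_bin.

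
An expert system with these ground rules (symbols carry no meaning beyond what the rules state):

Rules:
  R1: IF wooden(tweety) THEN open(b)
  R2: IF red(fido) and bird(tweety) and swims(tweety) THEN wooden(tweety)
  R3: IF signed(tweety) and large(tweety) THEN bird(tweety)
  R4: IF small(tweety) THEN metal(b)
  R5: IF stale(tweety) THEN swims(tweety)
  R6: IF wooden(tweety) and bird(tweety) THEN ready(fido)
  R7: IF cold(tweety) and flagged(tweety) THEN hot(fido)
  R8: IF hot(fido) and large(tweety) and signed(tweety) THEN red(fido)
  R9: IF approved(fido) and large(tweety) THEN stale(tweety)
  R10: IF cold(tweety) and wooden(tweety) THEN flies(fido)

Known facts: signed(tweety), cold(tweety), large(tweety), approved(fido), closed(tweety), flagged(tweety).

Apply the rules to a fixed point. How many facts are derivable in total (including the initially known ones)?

15

Round 1: R3 [IF signed(tweety) and large(tweety) THEN bird(tweety)]; R7 [IF cold(tweety) and flagged(tweety) THEN hot(fido)]; R9 [IF approved(fido) and large(tweety) THEN stale(tweety)]. Adds bird(tweety), hot(fido), stale(tweety).
Round 2: R5 [IF stale(tweety) THEN swims(tweety)]; R8 [IF hot(fido) and large(tweety) and signed(tweety) THEN red(fido)]. Adds swims(tweety), red(fido).
Round 3: R2 [IF red(fido) and bird(tweety) and swims(tweety) THEN wooden(tweety)]. Adds wooden(tweety).
Round 4: R1 [IF wooden(tweety) THEN open(b)]; R6 [IF wooden(tweety) and bird(tweety) THEN ready(fido)]; R10 [IF cold(tweety) and wooden(tweety) THEN flies(fido)]. Adds open(b), ready(fido), flies(fido).
Closure: {approved(fido), bird(tweety), closed(tweety), cold(tweety), flagged(tweety), flies(fido), hot(fido), large(tweety), open(b), ready(fido), red(fido), signed(tweety), stale(tweety), swims(tweety), wooden(tweety)} — 15 facts.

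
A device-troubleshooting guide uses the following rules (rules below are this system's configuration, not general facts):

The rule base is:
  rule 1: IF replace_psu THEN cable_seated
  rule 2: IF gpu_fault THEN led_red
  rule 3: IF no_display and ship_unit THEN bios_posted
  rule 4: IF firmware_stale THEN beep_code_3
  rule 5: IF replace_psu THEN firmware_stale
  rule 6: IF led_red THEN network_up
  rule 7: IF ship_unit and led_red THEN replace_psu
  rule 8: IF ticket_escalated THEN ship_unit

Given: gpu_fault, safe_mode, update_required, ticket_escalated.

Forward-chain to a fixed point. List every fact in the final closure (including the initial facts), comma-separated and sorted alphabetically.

beep_code_3, cable_seated, firmware_stale, gpu_fault, led_red, network_up, replace_psu, safe_mode, ship_unit, ticket_escalated, update_required

Round 1 fires rule 2, rule 8, giving led_red, ship_unit.
Round 2 fires rule 6, rule 7, giving network_up, replace_psu.
Round 3 fires rule 1, rule 5, giving cable_seated, firmware_stale.
Round 4 fires rule 4, giving beep_code_3.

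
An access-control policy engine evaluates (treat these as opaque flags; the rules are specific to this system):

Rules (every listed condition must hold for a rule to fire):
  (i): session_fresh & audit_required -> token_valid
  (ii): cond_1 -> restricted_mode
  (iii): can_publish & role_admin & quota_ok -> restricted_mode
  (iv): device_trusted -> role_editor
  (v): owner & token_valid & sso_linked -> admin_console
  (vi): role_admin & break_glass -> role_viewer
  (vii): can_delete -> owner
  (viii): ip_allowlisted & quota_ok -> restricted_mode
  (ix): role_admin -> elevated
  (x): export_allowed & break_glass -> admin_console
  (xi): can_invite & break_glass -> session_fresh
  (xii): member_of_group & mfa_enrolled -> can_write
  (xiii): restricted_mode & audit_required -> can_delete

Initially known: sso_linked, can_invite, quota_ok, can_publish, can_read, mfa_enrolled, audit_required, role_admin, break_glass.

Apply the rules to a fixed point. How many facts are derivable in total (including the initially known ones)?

[1] (iii) [can_publish & role_admin & quota_ok -> restricted_mode]; (vi) [role_admin & break_glass -> role_viewer]; (ix) [role_admin -> elevated]; (xi) [can_invite & break_glass -> session_fresh]. ⇒ new: restricted_mode, role_viewer, elevated, session_fresh.
[2] (i) [session_fresh & audit_required -> token_valid]; (xiii) [restricted_mode & audit_required -> can_delete]. ⇒ new: token_valid, can_delete.
[3] (vii) [can_delete -> owner]. ⇒ new: owner.
[4] (v) [owner & token_valid & sso_linked -> admin_console]. ⇒ new: admin_console.
Closure: {admin_console, audit_required, break_glass, can_delete, can_invite, can_publish, can_read, elevated, mfa_enrolled, owner, quota_ok, restricted_mode, role_admin, role_viewer, session_fresh, sso_linked, token_valid} — 17 facts.

17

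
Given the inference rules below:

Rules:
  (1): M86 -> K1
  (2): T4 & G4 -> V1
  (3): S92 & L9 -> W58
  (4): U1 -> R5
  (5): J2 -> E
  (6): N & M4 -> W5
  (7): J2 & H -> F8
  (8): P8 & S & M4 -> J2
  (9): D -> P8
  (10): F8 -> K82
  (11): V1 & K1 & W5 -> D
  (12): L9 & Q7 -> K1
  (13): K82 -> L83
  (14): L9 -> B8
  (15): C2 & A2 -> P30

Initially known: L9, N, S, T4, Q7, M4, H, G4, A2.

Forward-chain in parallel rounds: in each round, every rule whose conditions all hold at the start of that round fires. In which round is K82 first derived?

Round 1: (2) [T4 & G4 -> V1]; (6) [N & M4 -> W5]; (12) [L9 & Q7 -> K1]; (14) [L9 -> B8]. Adds V1, W5, K1, B8.
Round 2: (11) [V1 & K1 & W5 -> D]. Adds D.
Round 3: (9) [D -> P8]. Adds P8.
Round 4: (8) [P8 & S & M4 -> J2]. Adds J2.
Round 5: (5) [J2 -> E]; (7) [J2 & H -> F8]. Adds E, F8.
Round 6: (10) [F8 -> K82]. Adds K82.
K82 first appears in round 6.

6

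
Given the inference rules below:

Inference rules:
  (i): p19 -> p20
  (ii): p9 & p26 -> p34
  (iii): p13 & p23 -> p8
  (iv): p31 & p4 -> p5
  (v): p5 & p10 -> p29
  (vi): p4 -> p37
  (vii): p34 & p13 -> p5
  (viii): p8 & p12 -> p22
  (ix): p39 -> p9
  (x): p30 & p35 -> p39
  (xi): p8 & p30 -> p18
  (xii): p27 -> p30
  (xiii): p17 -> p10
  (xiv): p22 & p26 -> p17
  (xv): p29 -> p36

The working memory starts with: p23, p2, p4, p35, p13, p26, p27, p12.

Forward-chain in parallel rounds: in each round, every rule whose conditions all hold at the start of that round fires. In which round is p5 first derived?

5

Round 1 — (iii), (vi), (xii), derive p8, p37, p30.
Round 2 — (viii), (x), (xi), derive p22, p39, p18.
Round 3 — (ix), (xiv), derive p9, p17.
Round 4 — (ii), (xiii), derive p34, p10.
Round 5 — (vii), derive p5.
p5 first appears in round 5.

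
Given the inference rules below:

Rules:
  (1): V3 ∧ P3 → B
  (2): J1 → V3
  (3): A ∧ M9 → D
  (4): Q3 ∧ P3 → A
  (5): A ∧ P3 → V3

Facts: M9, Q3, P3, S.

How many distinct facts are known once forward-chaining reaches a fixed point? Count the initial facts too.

Round 1: (4) [Q3 ∧ P3 → A]. Adds A.
Round 2: (3) [A ∧ M9 → D]; (5) [A ∧ P3 → V3]. Adds D, V3.
Round 3: (1) [V3 ∧ P3 → B]. Adds B.
Closure: {A, B, D, M9, P3, Q3, S, V3} — 8 facts.

8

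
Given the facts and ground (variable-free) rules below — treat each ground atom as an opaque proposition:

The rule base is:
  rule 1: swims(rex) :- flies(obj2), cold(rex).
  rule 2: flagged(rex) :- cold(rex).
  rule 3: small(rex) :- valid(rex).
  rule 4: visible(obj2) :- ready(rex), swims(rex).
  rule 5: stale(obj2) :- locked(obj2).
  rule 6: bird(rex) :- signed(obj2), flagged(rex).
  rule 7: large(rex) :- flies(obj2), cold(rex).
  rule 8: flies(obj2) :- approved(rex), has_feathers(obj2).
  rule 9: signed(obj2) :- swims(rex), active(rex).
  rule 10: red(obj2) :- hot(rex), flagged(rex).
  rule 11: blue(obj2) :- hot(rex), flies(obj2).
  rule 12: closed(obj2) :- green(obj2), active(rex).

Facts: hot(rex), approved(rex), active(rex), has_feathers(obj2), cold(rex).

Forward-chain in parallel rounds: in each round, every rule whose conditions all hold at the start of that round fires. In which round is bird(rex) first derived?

4

Round 1: rule 2 [flagged(rex) :- cold(rex).]; rule 8 [flies(obj2) :- approved(rex), has_feathers(obj2).]. Adds flagged(rex), flies(obj2).
Round 2: rule 1 [swims(rex) :- flies(obj2), cold(rex).]; rule 7 [large(rex) :- flies(obj2), cold(rex).]; rule 10 [red(obj2) :- hot(rex), flagged(rex).]; rule 11 [blue(obj2) :- hot(rex), flies(obj2).]. Adds swims(rex), large(rex), red(obj2), blue(obj2).
Round 3: rule 9 [signed(obj2) :- swims(rex), active(rex).]. Adds signed(obj2).
Round 4: rule 6 [bird(rex) :- signed(obj2), flagged(rex).]. Adds bird(rex).
bird(rex) first appears in round 4.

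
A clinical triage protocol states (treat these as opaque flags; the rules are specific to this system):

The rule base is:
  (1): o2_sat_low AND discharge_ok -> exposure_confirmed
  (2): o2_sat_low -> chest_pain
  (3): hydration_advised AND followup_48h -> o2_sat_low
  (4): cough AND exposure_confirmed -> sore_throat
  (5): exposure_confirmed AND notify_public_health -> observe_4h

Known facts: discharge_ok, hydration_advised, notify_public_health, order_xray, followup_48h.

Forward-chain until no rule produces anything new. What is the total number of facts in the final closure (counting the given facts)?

Round 1 fires (3), giving o2_sat_low.
Round 2 fires (1), (2), giving exposure_confirmed, chest_pain.
Round 3 fires (5), giving observe_4h.
Closure: {chest_pain, discharge_ok, exposure_confirmed, followup_48h, hydration_advised, notify_public_health, o2_sat_low, observe_4h, order_xray} — 9 facts.

9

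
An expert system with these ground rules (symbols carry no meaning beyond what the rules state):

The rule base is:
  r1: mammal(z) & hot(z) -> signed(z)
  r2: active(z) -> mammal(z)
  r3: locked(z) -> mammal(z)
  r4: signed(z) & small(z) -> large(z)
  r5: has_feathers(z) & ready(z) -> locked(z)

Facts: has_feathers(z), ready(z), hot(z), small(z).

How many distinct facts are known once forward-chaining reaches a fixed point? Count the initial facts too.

8

Round 1 fires r5, giving locked(z).
Round 2 fires r3, giving mammal(z).
Round 3 fires r1, giving signed(z).
Round 4 fires r4, giving large(z).
Closure: {has_feathers(z), hot(z), large(z), locked(z), mammal(z), ready(z), signed(z), small(z)} — 8 facts.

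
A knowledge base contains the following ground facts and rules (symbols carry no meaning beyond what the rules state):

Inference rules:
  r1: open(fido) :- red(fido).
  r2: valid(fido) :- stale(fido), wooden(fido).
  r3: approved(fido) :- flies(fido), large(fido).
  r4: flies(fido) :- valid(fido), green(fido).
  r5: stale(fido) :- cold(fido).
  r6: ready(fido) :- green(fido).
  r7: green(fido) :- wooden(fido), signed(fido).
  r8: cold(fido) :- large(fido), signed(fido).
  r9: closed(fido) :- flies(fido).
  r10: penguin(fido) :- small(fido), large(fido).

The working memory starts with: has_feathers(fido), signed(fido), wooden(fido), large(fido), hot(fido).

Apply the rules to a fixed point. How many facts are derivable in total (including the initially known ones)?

13

Round 1 fires r7, r8, giving green(fido), cold(fido).
Round 2 fires r5, r6, giving stale(fido), ready(fido).
Round 3 fires r2, giving valid(fido).
Round 4 fires r4, giving flies(fido).
Round 5 fires r3, r9, giving approved(fido), closed(fido).
Closure: {approved(fido), closed(fido), cold(fido), flies(fido), green(fido), has_feathers(fido), hot(fido), large(fido), ready(fido), signed(fido), stale(fido), valid(fido), wooden(fido)} — 13 facts.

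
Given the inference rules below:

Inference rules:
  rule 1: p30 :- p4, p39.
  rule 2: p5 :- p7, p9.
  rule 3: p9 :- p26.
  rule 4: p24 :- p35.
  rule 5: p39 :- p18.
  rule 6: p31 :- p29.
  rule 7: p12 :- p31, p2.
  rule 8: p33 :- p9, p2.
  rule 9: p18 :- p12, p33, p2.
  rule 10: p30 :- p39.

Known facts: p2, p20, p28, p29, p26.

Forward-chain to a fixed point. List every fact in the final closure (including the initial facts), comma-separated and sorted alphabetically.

p12, p18, p2, p20, p26, p28, p29, p30, p31, p33, p39, p9

Round 1 — rule 3, rule 6, derive p9, p31.
Round 2 — rule 7, rule 8, derive p12, p33.
Round 3 — rule 9, derive p18.
Round 4 — rule 5, derive p39.
Round 5 — rule 10, derive p30.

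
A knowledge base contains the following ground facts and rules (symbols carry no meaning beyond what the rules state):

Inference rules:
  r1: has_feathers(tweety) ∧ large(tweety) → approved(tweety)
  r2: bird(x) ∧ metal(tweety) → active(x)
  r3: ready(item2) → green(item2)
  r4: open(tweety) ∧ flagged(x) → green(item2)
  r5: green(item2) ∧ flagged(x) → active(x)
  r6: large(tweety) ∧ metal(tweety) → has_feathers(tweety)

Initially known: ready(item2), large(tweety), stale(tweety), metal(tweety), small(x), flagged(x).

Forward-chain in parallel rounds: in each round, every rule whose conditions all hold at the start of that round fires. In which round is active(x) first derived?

2

Round 1: r3 [ready(item2) → green(item2)]; r6 [large(tweety) ∧ metal(tweety) → has_feathers(tweety)]. New: green(item2), has_feathers(tweety).
Round 2: r1 [has_feathers(tweety) ∧ large(tweety) → approved(tweety)]; r5 [green(item2) ∧ flagged(x) → active(x)]. New: approved(tweety), active(x).
active(x) first appears in round 2.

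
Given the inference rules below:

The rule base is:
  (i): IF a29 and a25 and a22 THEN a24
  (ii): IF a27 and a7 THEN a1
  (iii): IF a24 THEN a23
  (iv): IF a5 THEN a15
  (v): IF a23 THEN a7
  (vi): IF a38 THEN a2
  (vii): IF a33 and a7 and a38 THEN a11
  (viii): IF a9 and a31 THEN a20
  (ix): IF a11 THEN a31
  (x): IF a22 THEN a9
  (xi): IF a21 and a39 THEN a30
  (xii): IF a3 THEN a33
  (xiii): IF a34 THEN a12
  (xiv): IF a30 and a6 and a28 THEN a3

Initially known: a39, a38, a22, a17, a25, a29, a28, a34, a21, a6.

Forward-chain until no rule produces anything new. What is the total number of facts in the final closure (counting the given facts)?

Round 1 — (i), (vi), (x), (xi), (xiii), derive a24, a2, a9, a30, a12.
Round 2 — (iii), (xiv), derive a23, a3.
Round 3 — (v), (xii), derive a7, a33.
Round 4 — (vii), derive a11.
Round 5 — (ix), derive a31.
Round 6 — (viii), derive a20.
Closure: {a11, a12, a17, a2, a20, a21, a22, a23, a24, a25, a28, a29, a3, a30, a31, a33, a34, a38, a39, a6, a7, a9} — 22 facts.

22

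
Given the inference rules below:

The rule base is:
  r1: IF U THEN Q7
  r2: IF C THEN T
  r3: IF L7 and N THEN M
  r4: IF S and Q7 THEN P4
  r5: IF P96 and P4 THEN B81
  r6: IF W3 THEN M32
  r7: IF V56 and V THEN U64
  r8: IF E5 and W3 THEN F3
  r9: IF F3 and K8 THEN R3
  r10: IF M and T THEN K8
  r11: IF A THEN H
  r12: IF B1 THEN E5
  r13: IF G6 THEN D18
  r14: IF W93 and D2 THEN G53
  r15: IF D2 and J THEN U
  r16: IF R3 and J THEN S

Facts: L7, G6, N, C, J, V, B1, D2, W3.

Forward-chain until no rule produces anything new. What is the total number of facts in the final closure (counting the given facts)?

21

Round 1 — r2, r3, r6, r12, r13, r15, derive T, M, M32, E5, D18, U.
Round 2 — r1, r8, r10, derive Q7, F3, K8.
Round 3 — r9, derive R3.
Round 4 — r16, derive S.
Round 5 — r4, derive P4.
Closure: {B1, C, D18, D2, E5, F3, G6, J, K8, L7, M, M32, N, P4, Q7, R3, S, T, U, V, W3} — 21 facts.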